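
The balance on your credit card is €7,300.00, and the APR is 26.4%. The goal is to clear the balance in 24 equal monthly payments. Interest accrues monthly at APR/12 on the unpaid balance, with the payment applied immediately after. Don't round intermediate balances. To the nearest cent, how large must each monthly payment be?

Monthly rate r = 26.4%/12 = 2.2% = 0.022.
Level-payment amortization: P = B₀·r / (1 − (1+r)^(−n)) = 7300.00·0.022 / (1 − 1.022^(−24)).
Denominator 1 − (1+r)^(−24) = 0.406830925.
P = 160.6 / 0.406830925 ≈ 394.76.

€394.76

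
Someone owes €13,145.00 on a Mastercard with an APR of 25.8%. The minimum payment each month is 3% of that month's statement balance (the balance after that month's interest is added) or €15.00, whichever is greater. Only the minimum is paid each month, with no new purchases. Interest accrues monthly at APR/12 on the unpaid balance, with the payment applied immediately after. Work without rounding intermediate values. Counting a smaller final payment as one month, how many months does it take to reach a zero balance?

Monthly rate r = 25.8%/12 = 2.15% = 0.0215.
While 3% of the post-interest balance exceeds €15.00, each month B ← (B·(1+r))·(1 − 0.03), i.e. B shrinks by the factor (1+r)·0.97 = 0.99086.
This holds for months 1–359. Entering month 360 the balance is €485.72; 3% of the post-interest balance is now below €15.00, so the flat €15.00 minimum applies from here.
From month 360 a fixed €15.00 at rate r clears €485.72 in 57 more payments. Total: 359 + 57 = 416 months.

416 months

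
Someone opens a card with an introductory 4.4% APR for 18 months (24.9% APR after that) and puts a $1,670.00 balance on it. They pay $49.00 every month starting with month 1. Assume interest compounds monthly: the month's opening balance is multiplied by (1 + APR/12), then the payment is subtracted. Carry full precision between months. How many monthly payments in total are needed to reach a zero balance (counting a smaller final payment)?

Promo months 1–18 at r₀ = 4.4%/12 = 0.00366667; months 19+ at r₁ = 24.9%/12 = 0.02075.
After month 18: iterate B ← B·(1+r₀) − $49.00 for 18 months → $873.69.
Then at r₁ with $49.00/mo: n₂ = −ln(1 − r₁·B/P)/ln(1+r₁) ≈ 22.50 → 23 more payments.

41 months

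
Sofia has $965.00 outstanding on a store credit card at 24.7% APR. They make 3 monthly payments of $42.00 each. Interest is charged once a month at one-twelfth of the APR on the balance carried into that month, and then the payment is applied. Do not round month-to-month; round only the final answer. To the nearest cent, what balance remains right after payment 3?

Monthly rate r = 24.7%/12 = 2.05833% = 0.0205833.
Each month: B ← B·(1+r) − $42.00.
Month 1: interest $19.86; balance after payment $942.86.
Month 2: interest $19.41; balance after payment $920.27.
Month 3: interest $18.94; balance after payment $897.21.

$897.21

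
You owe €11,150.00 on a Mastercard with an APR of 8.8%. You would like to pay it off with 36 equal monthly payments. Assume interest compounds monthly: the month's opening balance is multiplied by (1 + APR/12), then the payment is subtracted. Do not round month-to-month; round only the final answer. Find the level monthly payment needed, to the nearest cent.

€353.53

Monthly rate r = 8.8%/12 = 0.733333% = 0.00733333.
Level-payment amortization: P = B₀·r / (1 − (1+r)^(−n)) = 11150.00·0.00733333 / (1 − 1.00733^(−36)).
Denominator 1 − (1+r)^(−36) = 0.23128632.
P = 81.7667 / 0.23128632 ≈ 353.53.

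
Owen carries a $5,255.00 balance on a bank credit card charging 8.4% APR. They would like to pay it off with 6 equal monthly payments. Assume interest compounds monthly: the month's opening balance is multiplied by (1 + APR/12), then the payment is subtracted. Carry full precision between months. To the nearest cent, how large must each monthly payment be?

$897.42

Monthly rate r = 8.4%/12 = 0.7% = 0.007.
Level-payment amortization: P = B₀·r / (1 − (1+r)^(−n)) = 5255.00·0.007 / (1 − 1.007^(−6)).
Denominator 1 − (1+r)^(−6) = 0.0409899097.
P = 36.785 / 0.0409899097 ≈ 897.42.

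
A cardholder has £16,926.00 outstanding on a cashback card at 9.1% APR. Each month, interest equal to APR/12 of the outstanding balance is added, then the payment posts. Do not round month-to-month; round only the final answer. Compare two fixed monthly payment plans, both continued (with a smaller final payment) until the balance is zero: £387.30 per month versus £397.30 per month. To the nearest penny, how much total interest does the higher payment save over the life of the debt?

Monthly rate r = 9.1%/12 = 0.758333% = 0.00758333.
At £387.30/mo: n = ⌈−ln(1 − rB₀/P)/ln(1+r)⌉ = 54 payments (last £112.34); total interest = total paid − £16,926.00 = £3,713.24.
At £397.30/mo: 52 payments (last £257.80); total interest £3,594.10.
Interest saved = £3,713.24 − £3,594.10 = £119.14.

£119.14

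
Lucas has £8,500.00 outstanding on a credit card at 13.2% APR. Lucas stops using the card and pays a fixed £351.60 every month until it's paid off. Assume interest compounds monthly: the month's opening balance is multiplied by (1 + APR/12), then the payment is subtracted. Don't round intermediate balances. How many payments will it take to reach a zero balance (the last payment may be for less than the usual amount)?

29 payments

Monthly rate r = 13.2%/12 = 1.1% = 0.011.
Recurrence: B ← B·(1+r) − £351.60.
Month 1: interest £93.50; balance after payment £8,241.90.
Month 2: interest £90.66; balance after payment £7,980.96.
Closed form: n = −ln(1 − rB₀/P)/ln(1+r) = −ln(0.73407)/ln(1.011) ≈ 28.259, so the balance reaches zero during payment 29.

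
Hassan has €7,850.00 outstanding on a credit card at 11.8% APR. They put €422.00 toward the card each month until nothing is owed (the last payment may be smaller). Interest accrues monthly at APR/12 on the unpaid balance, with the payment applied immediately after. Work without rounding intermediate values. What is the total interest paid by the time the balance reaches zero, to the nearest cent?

Monthly rate r = 11.8%/12 = 0.983333% = 0.00983333.
Payoff takes n = ⌈−ln(1 − rB₀/P)/ln(1+r)⌉ = ⌈20.645⌉ = 21 payments; the last is €272.62.
Total paid = 20·€422.00 + €272.62 = €8,712.62.
Total interest = total paid − principal = €8,712.62 − €7,850.00 = €862.62.

€862.62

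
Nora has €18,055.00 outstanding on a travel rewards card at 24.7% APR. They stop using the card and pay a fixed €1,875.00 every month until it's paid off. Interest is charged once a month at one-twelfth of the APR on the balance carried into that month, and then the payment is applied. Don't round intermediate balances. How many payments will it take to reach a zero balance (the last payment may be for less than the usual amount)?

11 months

Monthly rate r = 24.7%/12 = 2.05833% = 0.0205833.
Recurrence: B ← B·(1+r) − €1,875.00.
Month 1: interest €371.63; balance after payment €16,551.63.
Month 2: interest €340.69; balance after payment €15,017.32.
Closed form: n = −ln(1 − rB₀/P)/ln(1+r) = −ln(0.8018)/ln(1.02058) ≈ 10.842, so the balance reaches zero during payment 11.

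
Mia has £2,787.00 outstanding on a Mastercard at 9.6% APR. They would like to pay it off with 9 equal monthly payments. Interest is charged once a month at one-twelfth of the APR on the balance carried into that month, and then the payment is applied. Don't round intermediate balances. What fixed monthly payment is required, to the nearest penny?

£322.18

Monthly rate r = 9.6%/12 = 0.8% = 0.008.
Level-payment amortization: P = B₀·r / (1 − (1+r)^(−n)) = 2787.00·0.008 / (1 − 1.008^(−9)).
Denominator 1 − (1+r)^(−9) = 0.0692024939.
P = 22.296 / 0.0692024939 ≈ 322.18.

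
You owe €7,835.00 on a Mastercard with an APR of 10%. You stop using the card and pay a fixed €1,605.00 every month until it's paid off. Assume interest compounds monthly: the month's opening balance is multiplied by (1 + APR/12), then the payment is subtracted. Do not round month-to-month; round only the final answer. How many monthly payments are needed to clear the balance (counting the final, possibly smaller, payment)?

6 months

Monthly rate r = 10%/12 = 0.833333% = 0.00833333.
Recurrence: B ← B·(1+r) − €1,605.00.
Month 1: interest €65.29; balance after payment €6,295.29.
Month 2: interest €52.46; balance after payment €4,742.75.
Month 3: interest €39.52; balance after payment €3,177.28.
Month 4: interest €26.48; balance after payment €1,598.75.
Month 5: interest €13.32; balance after payment €7.08.
Month 6: interest €0.06; balance after payment €0.00.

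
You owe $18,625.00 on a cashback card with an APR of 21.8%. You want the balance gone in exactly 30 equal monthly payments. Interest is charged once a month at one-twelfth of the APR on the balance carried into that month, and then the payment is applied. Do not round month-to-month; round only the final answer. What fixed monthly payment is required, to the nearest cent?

$810.79

Monthly rate r = 21.8%/12 = 1.81667% = 0.0181667.
Level-payment amortization: P = B₀·r / (1 − (1+r)^(−n)) = 18625.00·0.0181667 / (1 − 1.01817^(−30)).
Denominator 1 − (1+r)^(−30) = 0.417315108.
P = 338.354 / 0.417315108 ≈ 810.79.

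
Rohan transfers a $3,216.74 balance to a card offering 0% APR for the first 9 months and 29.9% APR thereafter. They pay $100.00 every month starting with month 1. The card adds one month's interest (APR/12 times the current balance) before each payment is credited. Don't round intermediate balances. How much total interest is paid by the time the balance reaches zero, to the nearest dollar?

$1,182

Promo months 1–9 at r₀ = 0%/12 = 0; months 10+ at r₁ = 29.9%/12 = 0.0249167.
After month 9 (no interest yet): B = $3,216.74 − 9·$100.00 = $2,316.74.
Then at r₁ with $100.00/mo: n₂ = −ln(1 − r₁·B/P)/ln(1+r₁) ≈ 34.98 → 35 more payments.
Total paid = 43·$100.00 + $98.35 = $4,398.35; interest = $4,398.35 − $3,216.74 = $1,181.61.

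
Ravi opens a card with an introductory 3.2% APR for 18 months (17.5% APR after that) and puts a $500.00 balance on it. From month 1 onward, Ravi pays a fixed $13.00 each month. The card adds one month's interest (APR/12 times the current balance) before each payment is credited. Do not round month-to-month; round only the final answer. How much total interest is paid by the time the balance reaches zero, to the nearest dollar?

$80

Promo months 1–18 at r₀ = 3.2%/12 = 0.00266667; months 19+ at r₁ = 17.5%/12 = 0.0145833.
After month 18: iterate B ← B·(1+r₀) − $13.00 for 18 months → $285.17.
Then at r₁ with $13.00/mo: n₂ = −ln(1 − r₁·B/P)/ln(1+r₁) ≈ 26.63 → 27 more payments.
Total paid = 44·$13.00 + $8.19 = $580.19; interest = $580.19 − $500.00 = $80.19.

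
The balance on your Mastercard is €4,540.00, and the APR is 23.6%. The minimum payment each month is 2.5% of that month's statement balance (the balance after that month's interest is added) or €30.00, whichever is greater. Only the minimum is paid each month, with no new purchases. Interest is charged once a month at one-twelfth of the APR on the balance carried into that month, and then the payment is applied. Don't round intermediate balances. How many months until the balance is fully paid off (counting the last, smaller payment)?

307 months

Monthly rate r = 23.6%/12 = 1.96667% = 0.0196667.
While 2.5% of the post-interest balance exceeds €30.00, each month B ← (B·(1+r))·(1 − 0.025), i.e. B shrinks by the factor (1+r)·0.975 = 0.99418.
This holds for months 1–232. Entering month 233 the balance is €1,170.67; 2.5% of the post-interest balance is now below €30.00, so the flat €30.00 minimum applies from here.
From month 233 a fixed €30.00 at rate r clears €1,170.67 in 75 more payments. Total: 232 + 75 = 307 months.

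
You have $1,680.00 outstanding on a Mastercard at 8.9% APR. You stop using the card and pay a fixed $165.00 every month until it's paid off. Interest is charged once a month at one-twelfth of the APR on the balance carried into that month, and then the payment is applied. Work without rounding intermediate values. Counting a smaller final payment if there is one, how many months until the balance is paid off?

Monthly rate r = 8.9%/12 = 0.741667% = 0.00741667.
Recurrence: B ← B·(1+r) − $165.00.
Month 1: interest $12.46; balance after payment $1,527.46.
Month 2: interest $11.33; balance after payment $1,373.79.
Closed form: n = −ln(1 − rB₀/P)/ln(1+r) = −ln(0.92448)/ln(1.00742) ≈ 10.626, so the balance reaches zero during payment 11.

11 months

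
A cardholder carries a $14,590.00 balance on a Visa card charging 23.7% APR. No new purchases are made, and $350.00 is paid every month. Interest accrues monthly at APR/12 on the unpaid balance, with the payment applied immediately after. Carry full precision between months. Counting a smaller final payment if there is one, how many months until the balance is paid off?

Monthly rate r = 23.7%/12 = 1.975% = 0.01975.
Recurrence: B ← B·(1+r) − $350.00.
Month 1: interest $288.15; balance after payment $14,528.15.
Month 2: interest $286.93; balance after payment $14,465.08.
Closed form: n = −ln(1 − rB₀/P)/ln(1+r) = −ln(0.17671)/ln(1.01975) ≈ 88.624, so the balance reaches zero during payment 89.

89 months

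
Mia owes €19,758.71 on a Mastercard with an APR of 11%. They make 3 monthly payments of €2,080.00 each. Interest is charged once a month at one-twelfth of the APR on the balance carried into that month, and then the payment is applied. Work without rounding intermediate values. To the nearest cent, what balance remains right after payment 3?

€14,009.70

Monthly rate r = 11%/12 = 0.916667% = 0.00916667.
Each month: B ← B·(1+r) − €2,080.00.
Month 1: interest €181.12; balance after payment €17,859.83.
Month 2: interest €163.72; balance after payment €15,943.55.
Month 3: interest €146.15; balance after payment €14,009.70.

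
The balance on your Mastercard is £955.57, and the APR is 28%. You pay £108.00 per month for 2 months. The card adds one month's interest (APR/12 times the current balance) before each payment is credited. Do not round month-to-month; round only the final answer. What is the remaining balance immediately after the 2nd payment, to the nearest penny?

Monthly rate r = 28%/12 = 2.33333% = 0.0233333.
Each month: B ← B·(1+r) − £108.00.
Month 1: interest £22.30; balance after payment £869.87.
Month 2: interest £20.30; balance after payment £782.16.

£782.16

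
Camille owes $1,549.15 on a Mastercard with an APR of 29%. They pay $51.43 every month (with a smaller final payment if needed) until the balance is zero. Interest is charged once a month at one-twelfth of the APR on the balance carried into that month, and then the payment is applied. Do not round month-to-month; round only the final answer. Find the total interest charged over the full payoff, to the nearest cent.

Monthly rate r = 29%/12 = 2.41667% = 0.0241667.
Payoff takes n = ⌈−ln(1 − rB₀/P)/ln(1+r)⌉ = ⌈54.513⌉ = 55 payments; the last is $26.52.
Total paid = 54·$51.43 + $26.52 = $2,803.74.
Total interest = total paid − principal = $2,803.74 − $1,549.15 = $1,254.59.

$1,254.59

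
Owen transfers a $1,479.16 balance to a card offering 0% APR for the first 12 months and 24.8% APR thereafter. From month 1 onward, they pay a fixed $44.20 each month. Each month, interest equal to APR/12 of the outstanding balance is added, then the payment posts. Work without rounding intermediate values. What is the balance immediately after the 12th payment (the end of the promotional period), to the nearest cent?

$948.76

Promo months 1–12 at r₀ = 0%/12 = 0; months 13+ at r₁ = 24.8%/12 = 0.0206667.
After month 12 (no interest yet): B = $1,479.16 − 12·$44.20 = $948.76.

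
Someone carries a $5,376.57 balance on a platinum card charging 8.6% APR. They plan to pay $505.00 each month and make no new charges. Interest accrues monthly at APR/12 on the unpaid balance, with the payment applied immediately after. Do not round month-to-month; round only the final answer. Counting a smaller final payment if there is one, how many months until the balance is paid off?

12 months

Monthly rate r = 8.6%/12 = 0.716667% = 0.00716667.
Recurrence: B ← B·(1+r) − $505.00.
Month 1: interest $38.53; balance after payment $4,910.10.
Month 2: interest $35.19; balance after payment $4,440.29.
Closed form: n = −ln(1 − rB₀/P)/ln(1+r) = −ln(0.9237)/ln(1.00717) ≈ 11.114, so the balance reaches zero during payment 12.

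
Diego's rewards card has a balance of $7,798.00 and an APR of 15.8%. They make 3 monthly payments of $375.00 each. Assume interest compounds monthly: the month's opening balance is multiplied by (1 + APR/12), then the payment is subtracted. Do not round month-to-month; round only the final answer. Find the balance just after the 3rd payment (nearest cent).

Monthly rate r = 15.8%/12 = 1.31667% = 0.0131667.
Each month: B ← B·(1+r) − $375.00.
Month 1: interest $102.67; balance after payment $7,525.67.
Month 2: interest $99.09; balance after payment $7,249.76.
Month 3: interest $95.46; balance after payment $6,970.22.

$6,970.22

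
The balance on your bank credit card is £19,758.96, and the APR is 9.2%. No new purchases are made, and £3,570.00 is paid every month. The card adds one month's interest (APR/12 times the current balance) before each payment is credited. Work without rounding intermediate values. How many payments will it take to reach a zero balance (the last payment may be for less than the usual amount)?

6 months

Monthly rate r = 9.2%/12 = 0.766667% = 0.00766667.
Recurrence: B ← B·(1+r) − £3,570.00.
Month 1: interest £151.49; balance after payment £16,340.45.
Month 2: interest £125.28; balance after payment £12,895.72.
Month 3: interest £98.87; balance after payment £9,424.59.
Month 4: interest £72.26; balance after payment £5,926.84.
Month 5: interest £45.44; balance after payment £2,402.28.
Month 6: interest £18.42; balance after payment £0.00.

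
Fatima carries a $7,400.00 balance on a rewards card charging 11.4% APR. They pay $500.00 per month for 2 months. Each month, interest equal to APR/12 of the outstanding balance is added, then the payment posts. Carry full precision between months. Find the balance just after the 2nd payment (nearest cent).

Monthly rate r = 11.4%/12 = 0.95% = 0.0095.
Each month: B ← B·(1+r) − $500.00.
Month 1: interest $70.30; balance after payment $6,970.30.
Month 2: interest $66.22; balance after payment $6,536.52.

$6,536.52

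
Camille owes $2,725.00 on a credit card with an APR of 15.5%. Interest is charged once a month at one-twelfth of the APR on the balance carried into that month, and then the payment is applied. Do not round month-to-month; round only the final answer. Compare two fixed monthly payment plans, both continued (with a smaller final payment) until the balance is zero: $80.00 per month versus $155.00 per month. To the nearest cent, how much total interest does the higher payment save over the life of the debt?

$503.07

Monthly rate r = 15.5%/12 = 1.29167% = 0.0129167.
At $80.00/mo: n = ⌈−ln(1 − rB₀/P)/ln(1+r)⌉ = 46 payments (last $14.06); total interest = total paid − $2,725.00 = $889.06.
At $155.00/mo: 21 payments (last $10.99); total interest $385.99.
Interest saved = $889.06 − $385.99 = $503.07.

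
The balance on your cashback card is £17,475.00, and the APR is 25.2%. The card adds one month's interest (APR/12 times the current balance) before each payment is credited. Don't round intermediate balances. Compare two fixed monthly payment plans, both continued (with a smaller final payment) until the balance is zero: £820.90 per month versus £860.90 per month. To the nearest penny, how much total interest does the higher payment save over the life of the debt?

£387.57

Monthly rate r = 25.2%/12 = 2.1% = 0.021.
At £820.90/mo: n = ⌈−ln(1 − rB₀/P)/ln(1+r)⌉ = 29 payments (last £419.18); total interest = total paid − £17,475.00 = £5,929.38.
At £860.90/mo: 27 payments (last £633.41); total interest £5,541.81.
Interest saved = £5,929.38 − £5,541.81 = £387.57.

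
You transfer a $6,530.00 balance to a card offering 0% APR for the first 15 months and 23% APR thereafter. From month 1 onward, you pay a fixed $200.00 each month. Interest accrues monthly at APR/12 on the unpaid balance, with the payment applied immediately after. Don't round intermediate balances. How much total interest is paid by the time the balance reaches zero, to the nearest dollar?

$820

Promo months 1–15 at r₀ = 0%/12 = 0; months 16+ at r₁ = 23%/12 = 0.0191667.
After month 15 (no interest yet): B = $6,530.00 − 15·$200.00 = $3,530.00.
Then at r₁ with $200.00/mo: n₂ = −ln(1 − r₁·B/P)/ln(1+r₁) ≈ 21.75 → 22 more payments.
Total paid = 36·$200.00 + $150.36 = $7,350.36; interest = $7,350.36 − $6,530.00 = $820.36.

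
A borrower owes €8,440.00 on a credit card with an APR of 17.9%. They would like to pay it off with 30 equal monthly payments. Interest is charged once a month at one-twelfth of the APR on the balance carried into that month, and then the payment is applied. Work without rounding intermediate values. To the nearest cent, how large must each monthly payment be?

Monthly rate r = 17.9%/12 = 1.49167% = 0.0149167.
Level-payment amortization: P = B₀·r / (1 − (1+r)^(−n)) = 8440.00·0.0149167 / (1 − 1.01492^(−30)).
Denominator 1 − (1+r)^(−30) = 0.358659794.
P = 125.897 / 0.358659794 ≈ 351.02.

€351.02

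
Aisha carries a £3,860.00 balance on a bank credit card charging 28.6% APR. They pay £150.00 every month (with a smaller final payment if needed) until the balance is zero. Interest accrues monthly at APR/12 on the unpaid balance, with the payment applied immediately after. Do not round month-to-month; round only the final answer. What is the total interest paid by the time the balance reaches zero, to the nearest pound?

Monthly rate r = 28.6%/12 = 2.38333% = 0.0238333.
Payoff takes n = ⌈−ln(1 − rB₀/P)/ln(1+r)⌉ = ⌈40.339⌉ = 41 payments; the last is £51.25.
Total paid = 40·£150.00 + £51.25 = £6,051.25.
Total interest = total paid − principal = £6,051.25 − £3,860.00 = £2,191.25.

£2,191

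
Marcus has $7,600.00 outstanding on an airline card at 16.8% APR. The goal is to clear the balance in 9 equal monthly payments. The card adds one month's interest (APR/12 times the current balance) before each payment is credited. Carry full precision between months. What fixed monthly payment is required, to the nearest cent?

Monthly rate r = 16.8%/12 = 1.4% = 0.014.
Level-payment amortization: P = B₀·r / (1 − (1+r)^(−n)) = 7600.00·0.014 / (1 − 1.014^(−9)).
Denominator 1 − (1+r)^(−9) = 0.117614414.
P = 106.4 / 0.117614414 ≈ 904.65.

$904.65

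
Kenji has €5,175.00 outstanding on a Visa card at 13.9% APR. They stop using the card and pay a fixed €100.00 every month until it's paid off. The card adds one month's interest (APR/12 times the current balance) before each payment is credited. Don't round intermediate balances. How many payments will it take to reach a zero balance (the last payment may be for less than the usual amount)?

Monthly rate r = 13.9%/12 = 1.15833% = 0.0115833.
Recurrence: B ← B·(1+r) − €100.00.
Month 1: interest €59.94; balance after payment €5,134.94.
Month 2: interest €59.48; balance after payment €5,094.42.
Closed form: n = −ln(1 − rB₀/P)/ln(1+r) = −ln(0.40056)/ln(1.01158) ≈ 79.439, so the balance reaches zero during payment 80.

80 months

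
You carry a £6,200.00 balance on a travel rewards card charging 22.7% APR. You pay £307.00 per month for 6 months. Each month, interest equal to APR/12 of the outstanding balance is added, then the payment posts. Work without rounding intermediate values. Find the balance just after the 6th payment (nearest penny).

£5,006.49

Monthly rate r = 22.7%/12 = 1.89167% = 0.0189167.
Each month: B ← B·(1+r) − £307.00.
Month 1: interest £117.28; balance after payment £6,010.28.
Month 2: interest £113.69; balance after payment £5,816.98.
Month 3: interest £110.04; balance after payment £5,620.02.
Month 4: interest £106.31; balance after payment £5,419.33.
Month 5: interest £102.52; balance after payment £5,214.84.
Month 6: interest £98.65; balance after payment £5,006.49.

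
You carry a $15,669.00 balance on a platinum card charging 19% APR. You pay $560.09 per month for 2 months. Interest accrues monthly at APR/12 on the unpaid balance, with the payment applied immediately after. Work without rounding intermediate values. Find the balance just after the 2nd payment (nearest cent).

Monthly rate r = 19%/12 = 1.58333% = 0.0158333.
Each month: B ← B·(1+r) − $560.09.
Month 1: interest $248.09; balance after payment $15,357.00.
Month 2: interest $243.15; balance after payment $15,040.07.

$15,040.07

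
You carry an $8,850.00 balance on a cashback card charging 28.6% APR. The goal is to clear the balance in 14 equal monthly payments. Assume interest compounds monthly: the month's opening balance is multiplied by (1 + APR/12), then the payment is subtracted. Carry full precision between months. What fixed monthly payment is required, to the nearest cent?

Monthly rate r = 28.6%/12 = 2.38333% = 0.0238333.
Level-payment amortization: P = B₀·r / (1 − (1+r)^(−n)) = 8850.00·0.0238333 / (1 − 1.02383^(−14)).
Denominator 1 − (1+r)^(−14) = 0.280898341.
P = 210.925 / 0.280898341 ≈ 750.89.

$750.89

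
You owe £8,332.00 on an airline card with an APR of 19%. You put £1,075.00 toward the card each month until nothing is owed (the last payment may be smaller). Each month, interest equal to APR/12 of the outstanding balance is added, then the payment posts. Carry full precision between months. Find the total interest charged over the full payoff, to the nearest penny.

Monthly rate r = 19%/12 = 1.58333% = 0.0158333.
Payoff takes n = ⌈−ln(1 − rB₀/P)/ln(1+r)⌉ = ⌈8.334⌉ = 9 payments; the last is £361.42.
Total paid = 8·£1,075.00 + £361.42 = £8,961.42.
Total interest = total paid − principal = £8,961.42 − £8,332.00 = £629.42.

£629.42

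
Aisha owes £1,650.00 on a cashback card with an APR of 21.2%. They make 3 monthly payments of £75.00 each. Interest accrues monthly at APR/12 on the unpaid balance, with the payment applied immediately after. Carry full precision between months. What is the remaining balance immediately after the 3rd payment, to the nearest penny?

Monthly rate r = 21.2%/12 = 1.76667% = 0.0176667.
Each month: B ← B·(1+r) − £75.00.
Month 1: interest £29.15; balance after payment £1,604.15.
Month 2: interest £28.34; balance after payment £1,557.49.
Month 3: interest £27.52; balance after payment £1,510.01.

£1,510.01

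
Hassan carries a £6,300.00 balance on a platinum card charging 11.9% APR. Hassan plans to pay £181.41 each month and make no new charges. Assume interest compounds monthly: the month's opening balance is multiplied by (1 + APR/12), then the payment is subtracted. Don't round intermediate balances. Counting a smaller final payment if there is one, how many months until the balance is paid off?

Monthly rate r = 11.9%/12 = 0.991667% = 0.00991667.
Recurrence: B ← B·(1+r) − £181.41.
Month 1: interest £62.48; balance after payment £6,181.07.
Month 2: interest £61.30; balance after payment £6,060.95.
Closed form: n = −ln(1 − rB₀/P)/ln(1+r) = −ln(0.65561)/ln(1.00992) ≈ 42.784, so the balance reaches zero during payment 43.

43 payments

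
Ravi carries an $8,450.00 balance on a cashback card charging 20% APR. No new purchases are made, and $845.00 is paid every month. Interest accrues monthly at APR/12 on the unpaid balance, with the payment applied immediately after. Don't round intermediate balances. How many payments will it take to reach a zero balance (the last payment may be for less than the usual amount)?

12 months

Monthly rate r = 20%/12 = 1.66667% = 0.0166667.
Recurrence: B ← B·(1+r) − $845.00.
Month 1: interest $140.83; balance after payment $7,745.83.
Month 2: interest $129.10; balance after payment $7,029.93.
Closed form: n = −ln(1 − rB₀/P)/ln(1+r) = −ln(0.83333)/ln(1.01667) ≈ 11.030, so the balance reaches zero during payment 12.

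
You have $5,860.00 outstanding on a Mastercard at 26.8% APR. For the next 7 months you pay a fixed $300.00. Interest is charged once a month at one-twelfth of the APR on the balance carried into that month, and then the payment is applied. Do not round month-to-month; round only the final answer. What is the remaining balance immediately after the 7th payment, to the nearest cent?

$4,593.77

Monthly rate r = 26.8%/12 = 2.23333% = 0.0223333.
Each month: B ← B·(1+r) − $300.00.
Month 1: interest $130.87; balance after payment $5,690.87.
Month 2: interest $127.10; balance after payment $5,517.97.
Month 3: interest $123.23; balance after payment $5,341.20.
Month 4: interest $119.29; balance after payment $5,160.49.
Month 5: interest $115.25; balance after payment $4,975.74.
Month 6: interest $111.12; balance after payment $4,786.87.
Month 7: interest $106.91; balance after payment $4,593.77.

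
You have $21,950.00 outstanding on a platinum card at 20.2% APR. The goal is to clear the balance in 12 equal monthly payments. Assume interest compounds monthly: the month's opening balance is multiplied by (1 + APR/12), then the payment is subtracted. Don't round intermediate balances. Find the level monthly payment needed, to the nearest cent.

Monthly rate r = 20.2%/12 = 1.68333% = 0.0168333.
Level-payment amortization: P = B₀·r / (1 − (1+r)^(−n)) = 21950.00·0.0168333 / (1 − 1.01683^(−12)).
Denominator 1 − (1+r)^(−12) = 0.181530115.
P = 369.492 / 0.181530115 ≈ 2035.43.

$2,035.43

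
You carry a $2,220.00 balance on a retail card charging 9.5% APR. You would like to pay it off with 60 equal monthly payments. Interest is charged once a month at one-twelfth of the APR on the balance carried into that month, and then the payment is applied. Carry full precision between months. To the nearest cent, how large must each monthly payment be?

$46.62

Monthly rate r = 9.5%/12 = 0.791667% = 0.00791667.
Level-payment amortization: P = B₀·r / (1 − (1+r)^(−n)) = 2220.00·0.00791667 / (1 − 1.00792^(−60)).
Denominator 1 − (1+r)^(−60) = 0.376950716.
P = 17.575 / 0.376950716 ≈ 46.62.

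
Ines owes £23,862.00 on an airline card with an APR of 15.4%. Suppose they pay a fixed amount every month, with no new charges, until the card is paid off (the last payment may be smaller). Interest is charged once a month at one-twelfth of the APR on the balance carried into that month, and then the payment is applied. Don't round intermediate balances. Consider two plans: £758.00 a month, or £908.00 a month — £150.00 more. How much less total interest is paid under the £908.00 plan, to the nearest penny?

£1,470.41

Monthly rate r = 15.4%/12 = 1.28333% = 0.0128333.
At £758.00/mo: n = ⌈−ln(1 − rB₀/P)/ln(1+r)⌉ = 41 payments (last £443.47); total interest = total paid − £23,862.00 = £6,901.47.
At £908.00/mo: 33 payments (last £237.06); total interest £5,431.06.
Interest saved = £6,901.47 − £5,431.06 = £1,470.41.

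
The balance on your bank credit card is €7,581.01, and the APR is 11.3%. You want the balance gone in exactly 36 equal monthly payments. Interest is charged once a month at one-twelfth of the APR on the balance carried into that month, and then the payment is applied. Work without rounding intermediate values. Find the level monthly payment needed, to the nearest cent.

Monthly rate r = 11.3%/12 = 0.941667% = 0.00941667.
Level-payment amortization: P = B₀·r / (1 − (1+r)^(−n)) = 7581.01·0.00941667 / (1 − 1.00942^(−36)).
Denominator 1 − (1+r)^(−36) = 0.286386532.
P = 71.3878 / 0.286386532 ≈ 249.27.

€249.27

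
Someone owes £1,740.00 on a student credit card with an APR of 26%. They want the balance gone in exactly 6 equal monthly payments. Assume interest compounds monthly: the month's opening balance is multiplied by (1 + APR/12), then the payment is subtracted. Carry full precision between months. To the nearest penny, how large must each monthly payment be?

£312.38

Monthly rate r = 26%/12 = 2.16667% = 0.0216667.
Level-payment amortization: P = B₀·r / (1 − (1+r)^(−n)) = 1740.00·0.0216667 / (1 − 1.02167^(−6)).
Denominator 1 − (1+r)^(−6) = 0.120684649.
P = 37.7 / 0.120684649 ≈ 312.38.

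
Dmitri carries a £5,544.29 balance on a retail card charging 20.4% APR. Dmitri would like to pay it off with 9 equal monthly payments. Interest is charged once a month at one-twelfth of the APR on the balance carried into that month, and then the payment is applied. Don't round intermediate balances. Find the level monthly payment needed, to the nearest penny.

Monthly rate r = 20.4%/12 = 1.7% = 0.017.
Level-payment amortization: P = B₀·r / (1 − (1+r)^(−n)) = 5544.29·0.017 / (1 − 1.017^(−9)).
Denominator 1 − (1+r)^(−9) = 0.14076606.
P = 94.2529 / 0.14076606 ≈ 669.57.

£669.57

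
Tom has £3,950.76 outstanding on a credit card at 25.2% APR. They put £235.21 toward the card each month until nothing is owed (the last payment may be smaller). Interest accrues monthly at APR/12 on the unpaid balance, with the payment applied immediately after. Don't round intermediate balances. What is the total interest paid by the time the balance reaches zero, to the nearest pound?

Monthly rate r = 25.2%/12 = 2.1% = 0.021.
Payoff takes n = ⌈−ln(1 − rB₀/P)/ln(1+r)⌉ = ⌈20.931⌉ = 21 payments; the last is £219.08.
Total paid = 20·£235.21 + £219.08 = £4,923.28.
Total interest = total paid − principal = £4,923.28 − £3,950.76 = £972.52.

£973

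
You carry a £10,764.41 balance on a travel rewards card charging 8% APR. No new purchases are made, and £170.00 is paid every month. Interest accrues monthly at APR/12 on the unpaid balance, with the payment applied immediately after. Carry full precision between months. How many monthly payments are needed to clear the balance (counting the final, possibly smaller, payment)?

83 months

Monthly rate r = 8%/12 = 0.666667% = 0.00666667.
Recurrence: B ← B·(1+r) − £170.00.
Month 1: interest £71.76; balance after payment £10,666.17.
Month 2: interest £71.11; balance after payment £10,567.28.
Closed form: n = −ln(1 − rB₀/P)/ln(1+r) = −ln(0.57787)/ln(1.00667) ≈ 82.536, so the balance reaches zero during payment 83.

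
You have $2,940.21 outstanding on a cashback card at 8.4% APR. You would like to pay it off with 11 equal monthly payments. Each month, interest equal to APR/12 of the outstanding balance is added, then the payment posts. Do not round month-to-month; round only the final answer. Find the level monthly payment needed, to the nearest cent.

$278.65

Monthly rate r = 8.4%/12 = 0.7% = 0.007.
Level-payment amortization: P = B₀·r / (1 − (1+r)^(−n)) = 2940.21·0.007 / (1 − 1.007^(−11)).
Denominator 1 − (1+r)^(−11) = 0.0738617441.
P = 20.5815 / 0.0738617441 ≈ 278.65.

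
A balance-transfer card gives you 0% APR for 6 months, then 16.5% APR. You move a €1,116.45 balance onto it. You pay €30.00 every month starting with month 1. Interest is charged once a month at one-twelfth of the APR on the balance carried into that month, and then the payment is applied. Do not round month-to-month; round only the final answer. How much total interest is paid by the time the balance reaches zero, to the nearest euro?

€295

Promo months 1–6 at r₀ = 0%/12 = 0; months 7+ at r₁ = 16.5%/12 = 0.01375.
After month 6 (no interest yet): B = €1,116.45 − 6·€30.00 = €936.45.
Then at r₁ with €30.00/mo: n₂ = −ln(1 − r₁·B/P)/ln(1+r₁) ≈ 41.06 → 42 more payments.
Total paid = 47·€30.00 + €1.81 = €1,411.81; interest = €1,411.81 − €1,116.45 = €295.36.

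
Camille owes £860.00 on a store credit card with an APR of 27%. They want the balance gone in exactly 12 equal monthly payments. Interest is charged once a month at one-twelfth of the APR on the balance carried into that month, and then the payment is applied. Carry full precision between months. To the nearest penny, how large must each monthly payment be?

Monthly rate r = 27%/12 = 2.25% = 0.0225.
Level-payment amortization: P = B₀·r / (1 − (1+r)^(−n)) = 860.00·0.0225 / (1 − 1.0225^(−12)).
Denominator 1 − (1+r)^(−12) = 0.234332523.
P = 19.35 / 0.234332523 ≈ 82.57.

£82.57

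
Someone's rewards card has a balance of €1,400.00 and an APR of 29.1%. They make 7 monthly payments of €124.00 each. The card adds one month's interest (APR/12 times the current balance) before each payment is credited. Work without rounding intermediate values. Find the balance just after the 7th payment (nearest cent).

€721.89

Monthly rate r = 29.1%/12 = 2.425% = 0.02425.
Each month: B ← B·(1+r) − €124.00.
Month 1: interest €33.95; balance after payment €1,309.95.
Month 2: interest €31.77; balance after payment €1,217.72.
Month 3: interest €29.53; balance after payment €1,123.25.
Month 4: interest €27.24; balance after payment €1,026.48.
Month 5: interest €24.89; balance after payment €927.38.
Month 6: interest €22.49; balance after payment €825.87.
Month 7: interest €20.03; balance after payment €721.89.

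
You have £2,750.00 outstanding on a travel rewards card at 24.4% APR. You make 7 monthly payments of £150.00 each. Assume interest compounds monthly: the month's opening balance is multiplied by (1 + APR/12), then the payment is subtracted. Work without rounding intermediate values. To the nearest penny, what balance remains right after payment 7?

Monthly rate r = 24.4%/12 = 2.03333% = 0.0203333.
Each month: B ← B·(1+r) − £150.00.
Month 1: interest £55.92; balance after payment £2,655.92.
Month 2: interest £54.00; balance after payment £2,559.92.
Month 3: interest £52.05; balance after payment £2,461.97.
Month 4: interest £50.06; balance after payment £2,362.03.
Month 5: interest £48.03; balance after payment £2,260.06.
Month 6: interest £45.95; balance after payment £2,156.01.
Month 7: interest £43.84; balance after payment £2,049.85.

£2,049.85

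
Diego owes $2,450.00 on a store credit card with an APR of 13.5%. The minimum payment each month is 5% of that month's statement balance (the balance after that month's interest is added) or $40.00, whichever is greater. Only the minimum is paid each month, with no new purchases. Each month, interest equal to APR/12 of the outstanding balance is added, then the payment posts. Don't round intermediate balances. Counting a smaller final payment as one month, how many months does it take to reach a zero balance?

51 months

Monthly rate r = 13.5%/12 = 1.125% = 0.01125.
While 5% of the post-interest balance exceeds $40.00, each month B ← (B·(1+r))·(1 − 0.05), i.e. B shrinks by the factor (1+r)·0.95 = 0.96069.
This holds for months 1–29. Entering month 30 the balance is $765.68; 5% of the post-interest balance is now below $40.00, so the flat $40.00 minimum applies from here.
From month 30 a fixed $40.00 at rate r clears $765.68 in 22 more payments. Total: 29 + 22 = 51 months.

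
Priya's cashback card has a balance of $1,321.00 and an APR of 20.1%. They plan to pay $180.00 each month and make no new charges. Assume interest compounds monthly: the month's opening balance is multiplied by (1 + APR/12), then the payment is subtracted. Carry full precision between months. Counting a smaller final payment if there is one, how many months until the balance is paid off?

8 months

Monthly rate r = 20.1%/12 = 1.675% = 0.01675.
Recurrence: B ← B·(1+r) − $180.00.
Month 1: interest $22.13; balance after payment $1,163.13.
Month 2: interest $19.48; balance after payment $1,002.61.
Closed form: n = −ln(1 − rB₀/P)/ln(1+r) = −ln(0.87707)/ln(1.01675) ≈ 7.896, so the balance reaches zero during payment 8.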